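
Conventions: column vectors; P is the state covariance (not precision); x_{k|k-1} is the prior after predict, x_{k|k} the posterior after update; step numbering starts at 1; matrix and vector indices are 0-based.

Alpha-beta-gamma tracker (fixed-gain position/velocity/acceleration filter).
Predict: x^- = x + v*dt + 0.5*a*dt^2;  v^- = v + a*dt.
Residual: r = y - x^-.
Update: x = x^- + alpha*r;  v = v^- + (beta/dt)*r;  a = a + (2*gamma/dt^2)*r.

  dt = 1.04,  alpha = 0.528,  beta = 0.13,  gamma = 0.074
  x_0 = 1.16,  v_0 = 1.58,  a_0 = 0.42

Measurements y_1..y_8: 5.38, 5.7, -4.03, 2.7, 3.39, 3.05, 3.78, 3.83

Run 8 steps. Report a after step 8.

step 1: x_pred=3.0303  r=2.3497  x^+=4.2710  v^+=2.3105  a^+=0.7415
step 2: x_pred=7.0749  r=-1.3749  x^+=6.3490  v^+=2.9098  a^+=0.5534
step 3: x_pred=9.6744  r=-13.7044  x^+=2.4385  v^+=1.7723  a^+=-1.3219
step 4: x_pred=3.5668  r=-0.8668  x^+=3.1091  v^+=0.2892  a^+=-1.4405
step 5: x_pred=2.6309  r=0.7591  x^+=3.0317  v^+=-1.1140  a^+=-1.3366
step 6: x_pred=1.1503  r=1.8997  x^+=2.1534  v^+=-2.2666  a^+=-1.0767
step 7: x_pred=-0.7862  r=4.5662  x^+=1.6248  v^+=-2.8155  a^+=-0.4518
step 8: x_pred=-1.5477  r=5.3777  x^+=1.2917  v^+=-2.6132  a^+=0.2840

a_post = 0.2840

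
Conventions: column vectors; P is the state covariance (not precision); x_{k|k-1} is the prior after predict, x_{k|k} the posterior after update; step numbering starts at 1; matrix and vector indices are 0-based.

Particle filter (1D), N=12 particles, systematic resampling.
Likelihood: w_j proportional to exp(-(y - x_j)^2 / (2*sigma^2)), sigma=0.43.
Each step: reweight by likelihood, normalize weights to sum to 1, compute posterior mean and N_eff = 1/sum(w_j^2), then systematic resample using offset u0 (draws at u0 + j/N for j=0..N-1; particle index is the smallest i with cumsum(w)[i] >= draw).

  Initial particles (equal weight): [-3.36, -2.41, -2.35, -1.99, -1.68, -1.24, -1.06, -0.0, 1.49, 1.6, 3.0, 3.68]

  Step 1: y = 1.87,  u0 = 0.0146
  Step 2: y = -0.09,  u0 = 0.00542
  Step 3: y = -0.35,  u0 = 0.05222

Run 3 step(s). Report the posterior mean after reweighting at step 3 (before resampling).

step 1: w=[0.0000, 0.0000, 0.0000, 0.0000, 0.0000, 0.0000, 0.0000, 0.0001, 0.4424, 0.5368, 0.0207, 0.0001]  mean=1.5804  Neff=2.0650  idx=[8, 8, 8, 8, 8, 8, 9, 9, 9, 9, 9, 9]
step 2: w=[0.1209, 0.1209, 0.1209, 0.1209, 0.1209, 0.1209, 0.0457, 0.0457, 0.0457, 0.0457, 0.0457, 0.0457]  mean=1.5202  Neff=9.9694  idx=[0, 0, 1, 2, 2, 3, 4, 4, 5, 6, 8, 10]
step 3: w=[0.1003, 0.1003, 0.1003, 0.1003, 0.1003, 0.1003, 0.1003, 0.1003, 0.1003, 0.0325, 0.0325, 0.0325]  mean=1.5007  Neff=10.6749  idx=[0, 1, 2, 3, 3, 4, 5, 6, 7, 7, 8, 11]

post_mean = 1.5007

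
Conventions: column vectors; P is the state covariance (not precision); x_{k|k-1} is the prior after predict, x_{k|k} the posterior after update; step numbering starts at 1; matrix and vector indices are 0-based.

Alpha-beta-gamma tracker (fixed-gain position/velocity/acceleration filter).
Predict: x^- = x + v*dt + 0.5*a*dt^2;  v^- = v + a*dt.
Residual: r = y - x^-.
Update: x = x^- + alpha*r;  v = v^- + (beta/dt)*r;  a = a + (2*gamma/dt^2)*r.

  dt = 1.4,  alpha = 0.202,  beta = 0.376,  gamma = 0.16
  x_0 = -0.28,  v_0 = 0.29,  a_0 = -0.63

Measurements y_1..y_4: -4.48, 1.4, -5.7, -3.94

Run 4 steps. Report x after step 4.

x_post = -8.0558

step 1: x_pred=-0.4914  r=-3.9886  x^+=-1.2971  v^+=-1.6632  a^+=-1.2812
step 2: x_pred=-4.8812  r=6.2812  x^+=-3.6124  v^+=-1.7700  a^+=-0.2557
step 3: x_pred=-6.3409  r=0.6409  x^+=-6.2114  v^+=-1.9558  a^+=-0.1511
step 4: x_pred=-9.0976  r=5.1576  x^+=-8.0558  v^+=-0.7821  a^+=0.6910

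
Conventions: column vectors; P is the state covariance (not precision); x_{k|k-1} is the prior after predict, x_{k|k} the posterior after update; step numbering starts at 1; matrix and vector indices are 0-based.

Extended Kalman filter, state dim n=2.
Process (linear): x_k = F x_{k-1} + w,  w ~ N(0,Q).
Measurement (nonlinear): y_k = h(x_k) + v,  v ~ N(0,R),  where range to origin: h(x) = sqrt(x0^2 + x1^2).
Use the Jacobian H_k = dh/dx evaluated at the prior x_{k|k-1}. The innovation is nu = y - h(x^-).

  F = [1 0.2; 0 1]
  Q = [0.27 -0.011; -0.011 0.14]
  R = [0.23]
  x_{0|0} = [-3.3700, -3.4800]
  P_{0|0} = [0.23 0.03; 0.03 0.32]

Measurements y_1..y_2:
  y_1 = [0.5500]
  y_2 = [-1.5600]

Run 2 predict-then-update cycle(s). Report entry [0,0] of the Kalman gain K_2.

step 1: x^-=[-4.0660, -3.4800]  P^-=[0.5248 0.0830; 0.0830 0.4600]  H_jac=[-0.7597 -0.6502]  S=[0.8094]  K=[-0.5593; -0.4474]  nu=[-4.8019]  x^+=[-1.3804, -1.3314]  P^+=[0.2716 -0.1195; -0.1195 0.2979]
step 2: x^-=[-1.6467, -1.3314]  P^-=[0.5057 -0.0710; -0.0710 0.4379]  H_jac=[-0.7776 -0.6287]  S=[0.6396]  K=[-0.5452; -0.3443]  nu=[-3.6776]  x^+=[0.3582, -0.0654]  P^+=[0.3157 -0.1910; -0.1910 0.3622]

K[0,0] = -0.5452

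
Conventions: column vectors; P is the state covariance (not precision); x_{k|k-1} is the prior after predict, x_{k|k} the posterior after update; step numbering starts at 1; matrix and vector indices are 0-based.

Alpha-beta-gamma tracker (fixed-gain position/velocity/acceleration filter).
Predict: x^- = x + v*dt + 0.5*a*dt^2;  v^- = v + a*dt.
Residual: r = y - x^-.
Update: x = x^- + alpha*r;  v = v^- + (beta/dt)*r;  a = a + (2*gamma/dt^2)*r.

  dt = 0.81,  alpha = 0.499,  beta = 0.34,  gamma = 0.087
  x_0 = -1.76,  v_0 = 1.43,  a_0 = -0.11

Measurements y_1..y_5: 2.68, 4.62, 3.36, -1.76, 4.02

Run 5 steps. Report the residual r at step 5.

resid = 2.7014

step 1: x_pred=-0.6378  r=3.3178  x^+=1.0178  v^+=2.7336  a^+=0.7699
step 2: x_pred=3.4845  r=1.1355  x^+=4.0511  v^+=3.8338  a^+=1.0710
step 3: x_pred=7.5078  r=-4.1478  x^+=5.4381  v^+=2.9602  a^+=-0.0290
step 4: x_pred=7.8263  r=-9.5863  x^+=3.0428  v^+=-1.0872  a^+=-2.5713
step 5: x_pred=1.3186  r=2.7014  x^+=2.6666  v^+=-2.0360  a^+=-1.8549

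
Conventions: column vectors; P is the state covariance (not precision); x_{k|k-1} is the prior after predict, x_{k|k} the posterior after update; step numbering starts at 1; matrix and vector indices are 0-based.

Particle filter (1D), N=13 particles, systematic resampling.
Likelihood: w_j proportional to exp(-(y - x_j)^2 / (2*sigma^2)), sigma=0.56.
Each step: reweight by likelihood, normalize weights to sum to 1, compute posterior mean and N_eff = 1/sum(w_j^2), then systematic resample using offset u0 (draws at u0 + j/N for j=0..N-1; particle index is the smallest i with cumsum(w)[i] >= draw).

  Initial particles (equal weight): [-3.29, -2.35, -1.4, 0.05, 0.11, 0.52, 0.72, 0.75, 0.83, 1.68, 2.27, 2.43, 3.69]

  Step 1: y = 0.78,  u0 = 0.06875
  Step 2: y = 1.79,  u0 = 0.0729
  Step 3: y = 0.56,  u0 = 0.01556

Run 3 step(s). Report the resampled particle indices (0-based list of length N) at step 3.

resampled_idx = [0, 0, 1, 2, 2, 3, 4, 4, 5, 6, 7, 7, 8]

step 1: w=[0.0000, 0.0000, 0.0001, 0.0835, 0.0955, 0.1753, 0.1942, 0.1950, 0.1945, 0.0537, 0.0057, 0.0025, 0.0000]  mean=0.6625  Neff=6.1230  idx=[3, 4, 5, 5, 6, 6, 6, 7, 7, 8, 8, 8, 10]
step 2: w=[0.0033, 0.0046, 0.0319, 0.0319, 0.0673, 0.0673, 0.0673, 0.0744, 0.0744, 0.0961, 0.0961, 0.0961, 0.2892]  mean=1.1866  Neff=7.2427  idx=[4, 5, 6, 7, 8, 9, 10, 10, 11, 12, 12, 12, 12]
step 3: w=[0.1147, 0.1147, 0.1147, 0.1128, 0.1128, 0.1064, 0.1064, 0.1064, 0.1064, 0.0011, 0.0011, 0.0011, 0.0011]  mean=0.7806  Neff=9.0706  idx=[0, 0, 1, 2, 2, 3, 4, 4, 5, 6, 7, 7, 8]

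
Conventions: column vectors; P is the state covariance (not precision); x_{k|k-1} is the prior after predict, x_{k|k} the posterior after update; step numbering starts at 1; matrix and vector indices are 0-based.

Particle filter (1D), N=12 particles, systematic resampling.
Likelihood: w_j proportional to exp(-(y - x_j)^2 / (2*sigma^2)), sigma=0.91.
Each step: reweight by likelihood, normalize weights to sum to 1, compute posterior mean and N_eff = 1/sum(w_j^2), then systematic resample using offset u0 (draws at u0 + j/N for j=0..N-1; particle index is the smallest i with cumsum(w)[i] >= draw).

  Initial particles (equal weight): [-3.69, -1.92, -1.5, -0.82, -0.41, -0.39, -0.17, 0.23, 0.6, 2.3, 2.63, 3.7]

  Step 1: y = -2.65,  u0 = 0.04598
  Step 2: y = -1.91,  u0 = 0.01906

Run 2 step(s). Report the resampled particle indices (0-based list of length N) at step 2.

step 1: w=[0.2663, 0.3709, 0.2302, 0.0677, 0.0247, 0.0234, 0.0125, 0.0034, 0.0009, 0.0000, 0.0000, 0.0000]  mean=-2.1155  Neff=3.7404  idx=[0, 0, 0, 1, 1, 1, 1, 1, 2, 2, 3, 5]
step 2: w=[0.0185, 0.0185, 0.0185, 0.1252, 0.1252, 0.1252, 0.1252, 0.1252, 0.1131, 0.1131, 0.0611, 0.0310]  mean=-1.8084  Neff=9.1135  idx=[1, 3, 4, 4, 5, 6, 6, 7, 8, 8, 9, 10]

resampled_idx = [1, 3, 4, 4, 5, 6, 6, 7, 8, 8, 9, 10]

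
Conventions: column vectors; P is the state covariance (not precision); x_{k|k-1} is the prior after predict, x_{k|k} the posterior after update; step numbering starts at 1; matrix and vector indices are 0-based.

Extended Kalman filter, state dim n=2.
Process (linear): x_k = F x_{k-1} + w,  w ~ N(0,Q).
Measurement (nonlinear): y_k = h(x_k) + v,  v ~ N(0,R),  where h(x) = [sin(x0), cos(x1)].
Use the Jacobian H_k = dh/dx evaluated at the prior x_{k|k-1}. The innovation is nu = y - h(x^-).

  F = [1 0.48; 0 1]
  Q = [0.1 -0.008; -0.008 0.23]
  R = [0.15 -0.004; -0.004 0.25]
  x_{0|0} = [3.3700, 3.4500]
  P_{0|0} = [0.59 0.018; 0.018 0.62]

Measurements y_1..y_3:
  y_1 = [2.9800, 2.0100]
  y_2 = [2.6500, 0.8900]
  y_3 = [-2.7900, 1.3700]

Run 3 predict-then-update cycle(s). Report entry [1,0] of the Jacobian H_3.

H_jac[1,0] = 0.0000

step 1: x^-=[5.0260, 3.4500]  P^-=[0.8501 0.3076; 0.3076 0.8500]  H_jac=[0.3085 0.0000; 0.0000 0.3035]  S=[0.2309 0.0248; 0.0248 0.3283]  K=[1.1143 0.2002; 0.3292 0.7610]  nu=[3.9312, 2.9628]  x^+=[9.9997, 6.9989]  P^+=[0.5392 0.1502; 0.1502 0.6224]
step 2: x^-=[13.3591, 6.9989]  P^-=[0.9268 0.4410; 0.4410 0.8524]  H_jac=[0.7019 0.0000; 0.0000 -0.6561]  S=[0.6066 -0.2071; -0.2071 0.6170]  K=[1.0304 -0.1231; 0.2268 -0.8304]  nu=[1.9377, 0.1354]  x^+=[15.3391, 7.3259]  P^+=[0.2209 0.0532; 0.0532 0.3178]
step 3: x^-=[18.8555, 7.3259]  P^-=[0.4452 0.1977; 0.1977 0.5478]  H_jac=[1.0000 0.0000; 0.0000 -0.8638]  S=[0.5952 -0.1748; -0.1748 0.6587]  K=[0.7286 -0.0659; 0.1315 -0.6834]  nu=[-2.7959, 0.8661]  x^+=[16.7612, 6.3663]  P^+=[0.1096 0.0225; 0.0225 0.1984]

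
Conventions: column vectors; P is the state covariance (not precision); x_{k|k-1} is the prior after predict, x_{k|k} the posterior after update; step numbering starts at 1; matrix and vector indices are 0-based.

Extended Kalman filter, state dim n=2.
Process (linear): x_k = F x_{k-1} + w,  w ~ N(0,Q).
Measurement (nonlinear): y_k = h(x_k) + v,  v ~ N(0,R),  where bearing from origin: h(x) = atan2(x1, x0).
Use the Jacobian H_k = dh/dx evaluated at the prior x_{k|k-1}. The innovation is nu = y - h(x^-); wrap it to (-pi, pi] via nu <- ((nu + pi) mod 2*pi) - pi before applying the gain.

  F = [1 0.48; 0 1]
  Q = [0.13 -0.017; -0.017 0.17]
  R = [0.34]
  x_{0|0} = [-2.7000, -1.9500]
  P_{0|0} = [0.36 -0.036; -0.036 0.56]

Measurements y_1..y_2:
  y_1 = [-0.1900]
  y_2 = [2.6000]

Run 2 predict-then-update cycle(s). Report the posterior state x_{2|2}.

x_post = [-4.8965, -2.5689]

step 1: x^-=[-3.6360, -1.9500]  P^-=[0.5845 0.2158; 0.2158 0.7300]  H_jac=[0.1146 -0.2136]  S=[0.3704]  K=[0.0563; -0.3542]  nu=[2.4593]  x^+=[-3.4975, -2.8211]  P^+=[0.5833 0.2232; 0.2232 0.6835]
step 2: x^-=[-4.8517, -2.8211]  P^-=[1.0850 0.5343; 0.5343 0.8535]  H_jac=[0.0896 -0.1540]  S=[0.3542]  K=[0.0420; -0.2361]  nu=[-1.0683]  x^+=[-4.8965, -2.5689]  P^+=[1.0844 0.5378; 0.5378 0.8338]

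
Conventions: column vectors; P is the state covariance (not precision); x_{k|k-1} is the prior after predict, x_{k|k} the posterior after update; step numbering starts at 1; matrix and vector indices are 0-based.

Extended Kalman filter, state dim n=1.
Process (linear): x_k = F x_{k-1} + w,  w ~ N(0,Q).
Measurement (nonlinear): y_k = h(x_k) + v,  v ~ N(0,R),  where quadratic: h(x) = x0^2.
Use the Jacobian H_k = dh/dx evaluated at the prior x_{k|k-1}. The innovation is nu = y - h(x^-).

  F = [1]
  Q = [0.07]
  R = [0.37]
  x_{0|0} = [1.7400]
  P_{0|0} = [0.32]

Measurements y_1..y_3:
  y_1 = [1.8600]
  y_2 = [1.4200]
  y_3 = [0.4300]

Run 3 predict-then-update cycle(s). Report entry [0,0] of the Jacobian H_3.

H_jac[0,0] = 2.5599

step 1: x^-=[1.7400]  P^-=[0.3900]  H_jac=[3.4800]  S=[5.0931]  K=[0.2665]  nu=[-1.1676]  x^+=[1.4289]  P^+=[0.0283]
step 2: x^-=[1.4289]  P^-=[0.0983]  H_jac=[2.8577]  S=[1.1730]  K=[0.2396]  nu=[-0.6216]  x^+=[1.2799]  P^+=[0.0310]
step 3: x^-=[1.2799]  P^-=[0.1010]  H_jac=[2.5599]  S=[1.0320]  K=[0.2506]  nu=[-1.2083]  x^+=[0.9772]  P^+=[0.0362]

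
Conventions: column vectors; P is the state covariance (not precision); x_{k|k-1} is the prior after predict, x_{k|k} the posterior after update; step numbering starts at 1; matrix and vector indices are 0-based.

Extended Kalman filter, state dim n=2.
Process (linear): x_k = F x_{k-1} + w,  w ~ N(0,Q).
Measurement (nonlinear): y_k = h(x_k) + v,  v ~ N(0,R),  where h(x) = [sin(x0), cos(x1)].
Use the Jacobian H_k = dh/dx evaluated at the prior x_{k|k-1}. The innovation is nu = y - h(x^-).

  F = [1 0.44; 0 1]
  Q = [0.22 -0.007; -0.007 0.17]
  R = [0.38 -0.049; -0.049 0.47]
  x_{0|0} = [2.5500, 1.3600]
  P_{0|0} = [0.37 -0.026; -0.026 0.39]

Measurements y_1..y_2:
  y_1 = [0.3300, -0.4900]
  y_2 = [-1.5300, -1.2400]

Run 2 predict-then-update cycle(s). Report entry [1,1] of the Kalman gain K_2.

step 1: x^-=[3.1484, 1.3600]  P^-=[0.6426 0.1386; 0.1386 0.5600]  H_jac=[-1.0000 0.0000; 0.0000 -0.9779]  S=[1.0226 0.0865; 0.0865 1.0055]  K=[-0.6215 -0.0813; -0.0901 -0.5369]  nu=[0.3368, -0.6992]  x^+=[2.9959, 1.7050]  P^+=[0.2322 0.0079; 0.0079 0.2535]
step 2: x^-=[3.7461, 1.7050]  P^-=[0.5083 0.1125; 0.1125 0.4235]  H_jac=[-0.8228 0.0000; 0.0000 -0.9910]  S=[0.7241 0.0427; 0.0427 0.8859]  K=[-0.5718 -0.0983; -0.1002 -0.4689]  nu=[-0.9616, -1.1062]  x^+=[4.4046, 2.3201]  P^+=[0.2582 0.0183; 0.0183 0.2174]

K[1,1] = -0.4689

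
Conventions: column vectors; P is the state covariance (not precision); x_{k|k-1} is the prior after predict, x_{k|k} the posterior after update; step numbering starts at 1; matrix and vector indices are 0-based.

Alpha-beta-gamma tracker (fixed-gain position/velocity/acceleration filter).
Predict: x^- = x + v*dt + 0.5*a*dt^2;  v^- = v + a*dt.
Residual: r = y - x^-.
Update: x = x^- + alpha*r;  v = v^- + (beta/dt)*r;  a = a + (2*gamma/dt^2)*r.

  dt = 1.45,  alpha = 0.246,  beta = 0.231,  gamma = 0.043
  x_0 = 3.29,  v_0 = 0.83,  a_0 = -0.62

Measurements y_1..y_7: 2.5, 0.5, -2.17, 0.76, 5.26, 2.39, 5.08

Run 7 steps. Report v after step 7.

step 1: x_pred=3.8417  r=-1.3417  x^+=3.5117  v^+=-0.2828  a^+=-0.6749
step 2: x_pred=2.3922  r=-1.8922  x^+=1.9267  v^+=-1.5628  a^+=-0.7523
step 3: x_pred=-1.1301  r=-1.0399  x^+=-1.3859  v^+=-2.8192  a^+=-0.7948
step 4: x_pred=-6.3094  r=7.0694  x^+=-4.5703  v^+=-2.8455  a^+=-0.5056
step 5: x_pred=-9.2279  r=14.4879  x^+=-5.6638  v^+=-1.2706  a^+=0.0870
step 6: x_pred=-7.4148  r=9.8048  x^+=-5.0028  v^+=0.4175  a^+=0.4880
step 7: x_pred=-3.8845  r=8.9645  x^+=-1.6792  v^+=2.5532  a^+=0.8547

v_post = 2.5532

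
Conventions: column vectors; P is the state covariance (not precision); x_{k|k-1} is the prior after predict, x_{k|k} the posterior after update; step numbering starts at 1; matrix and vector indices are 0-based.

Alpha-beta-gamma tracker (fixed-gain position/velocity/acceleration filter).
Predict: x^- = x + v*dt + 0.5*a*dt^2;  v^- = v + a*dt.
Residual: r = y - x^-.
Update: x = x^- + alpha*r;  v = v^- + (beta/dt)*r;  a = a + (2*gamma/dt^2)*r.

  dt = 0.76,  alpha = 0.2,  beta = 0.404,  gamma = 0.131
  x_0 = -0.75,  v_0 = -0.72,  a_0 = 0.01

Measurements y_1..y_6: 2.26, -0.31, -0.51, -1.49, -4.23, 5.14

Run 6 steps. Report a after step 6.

a_post = 0.7596

step 1: x_pred=-1.2943  r=3.5543  x^+=-0.5834  v^+=1.1770  a^+=1.6222
step 2: x_pred=0.7796  r=-1.0896  x^+=0.5617  v^+=1.8307  a^+=1.1280
step 3: x_pred=2.2788  r=-2.7888  x^+=1.7210  v^+=1.2055  a^+=-0.1370
step 4: x_pred=2.5977  r=-4.0877  x^+=1.7801  v^+=-1.0715  a^+=-1.9911
step 5: x_pred=0.3908  r=-4.6208  x^+=-0.5334  v^+=-5.0410  a^+=-4.0871
step 6: x_pred=-5.5449  r=10.6849  x^+=-3.4080  v^+=-2.4674  a^+=0.7596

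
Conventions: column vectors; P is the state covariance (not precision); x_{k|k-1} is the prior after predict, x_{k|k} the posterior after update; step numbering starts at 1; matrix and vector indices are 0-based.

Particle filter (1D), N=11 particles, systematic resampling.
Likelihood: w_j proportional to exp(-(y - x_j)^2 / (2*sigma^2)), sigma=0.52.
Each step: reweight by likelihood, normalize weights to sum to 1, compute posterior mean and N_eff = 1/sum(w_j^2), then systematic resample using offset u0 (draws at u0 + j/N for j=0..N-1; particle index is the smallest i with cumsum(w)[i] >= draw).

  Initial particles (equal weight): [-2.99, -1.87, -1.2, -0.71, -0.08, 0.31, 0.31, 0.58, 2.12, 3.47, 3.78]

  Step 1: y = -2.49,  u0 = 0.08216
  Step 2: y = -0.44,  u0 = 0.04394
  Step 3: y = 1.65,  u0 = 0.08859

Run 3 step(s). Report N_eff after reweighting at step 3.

N_eff = 9.0015

step 1: w=[0.5383, 0.4198, 0.0394, 0.0024, 0.0000, 0.0000, 0.0000, 0.0000, 0.0000, 0.0000, 0.0000]  mean=-2.4436  Neff=2.1386  idx=[0, 0, 0, 0, 0, 0, 1, 1, 1, 1, 2]
step 2: w=[0.0000, 0.0000, 0.0000, 0.0000, 0.0000, 0.0000, 0.0524, 0.0524, 0.0524, 0.0524, 0.7903]  mean=-1.3406  Neff=1.5736  idx=[6, 8, 10, 10, 10, 10, 10, 10, 10, 10, 10]
step 3: w=[0.0000, 0.0000, 0.1111, 0.1111, 0.1111, 0.1111, 0.1111, 0.1111, 0.1111, 0.1111, 0.1111]  mean=-1.2001  Neff=9.0015  idx=[2, 3, 4, 5, 6, 6, 7, 8, 9, 10, 10]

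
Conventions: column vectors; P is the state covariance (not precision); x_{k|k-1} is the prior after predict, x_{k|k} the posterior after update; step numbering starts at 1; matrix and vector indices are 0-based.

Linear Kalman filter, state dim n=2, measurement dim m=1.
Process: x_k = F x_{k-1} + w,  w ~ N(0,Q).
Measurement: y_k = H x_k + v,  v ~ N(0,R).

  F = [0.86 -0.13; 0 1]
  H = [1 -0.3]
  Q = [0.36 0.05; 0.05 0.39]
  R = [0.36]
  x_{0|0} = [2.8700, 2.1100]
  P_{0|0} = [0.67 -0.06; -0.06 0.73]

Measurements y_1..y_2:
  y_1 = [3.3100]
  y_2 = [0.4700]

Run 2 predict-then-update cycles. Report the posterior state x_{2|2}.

x_post = [1.7435, 2.1499]

step 1: x^-=[2.1939, 2.1100]  P^-=[0.8813 -0.0965; -0.0965 1.1200]  S=[1.4000]  K=[0.6502; -0.3089]  nu=[1.7491]  x^+=[3.3311, 1.5696]  P^+=[0.2895 0.1847; 0.1847 0.9864]
step 2: x^-=[2.6607, 1.5696]  P^-=[0.5495 0.0806; 0.0806 1.3764]  S=[0.9850]  K=[0.5333; -0.3374]  nu=[-1.7198]  x^+=[1.7435, 2.1499]  P^+=[0.2693 0.2578; 0.2578 1.2643]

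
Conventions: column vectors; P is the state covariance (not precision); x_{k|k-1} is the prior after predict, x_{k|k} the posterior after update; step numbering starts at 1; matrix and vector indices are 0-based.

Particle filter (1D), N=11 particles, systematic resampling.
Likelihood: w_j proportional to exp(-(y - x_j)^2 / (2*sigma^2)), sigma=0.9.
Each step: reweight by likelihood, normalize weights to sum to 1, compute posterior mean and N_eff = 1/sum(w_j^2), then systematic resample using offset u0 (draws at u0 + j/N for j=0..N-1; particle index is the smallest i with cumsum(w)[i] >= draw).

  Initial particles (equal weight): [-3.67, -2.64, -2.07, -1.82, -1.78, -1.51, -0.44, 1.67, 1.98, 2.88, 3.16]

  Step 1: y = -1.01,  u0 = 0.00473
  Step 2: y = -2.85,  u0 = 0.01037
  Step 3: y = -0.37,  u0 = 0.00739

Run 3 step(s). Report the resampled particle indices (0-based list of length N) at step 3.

resampled_idx = [0, 3, 4, 6, 6, 7, 8, 9, 9, 10, 10]

step 1: w=[0.0034, 0.0516, 0.1330, 0.1775, 0.1845, 0.2280, 0.2177, 0.0032, 0.0011, 0.0000, 0.0000]  mean=-1.5080  Neff=5.3959  idx=[1, 2, 2, 3, 4, 4, 5, 5, 5, 6, 6]
step 2: w=[0.1987, 0.1402, 0.1402, 0.1060, 0.1007, 0.1007, 0.0674, 0.0674, 0.0674, 0.0057, 0.0057]  mean=-1.9667  Neff=8.0647  idx=[0, 0, 0, 1, 2, 2, 3, 4, 5, 6, 7]
step 3: w=[0.0174, 0.0174, 0.0174, 0.0704, 0.0704, 0.0704, 0.1145, 0.1229, 0.1229, 0.1880, 0.1880]  mean=-1.7893  Neff=7.7023  idx=[0, 3, 4, 6, 6, 7, 8, 9, 9, 10, 10]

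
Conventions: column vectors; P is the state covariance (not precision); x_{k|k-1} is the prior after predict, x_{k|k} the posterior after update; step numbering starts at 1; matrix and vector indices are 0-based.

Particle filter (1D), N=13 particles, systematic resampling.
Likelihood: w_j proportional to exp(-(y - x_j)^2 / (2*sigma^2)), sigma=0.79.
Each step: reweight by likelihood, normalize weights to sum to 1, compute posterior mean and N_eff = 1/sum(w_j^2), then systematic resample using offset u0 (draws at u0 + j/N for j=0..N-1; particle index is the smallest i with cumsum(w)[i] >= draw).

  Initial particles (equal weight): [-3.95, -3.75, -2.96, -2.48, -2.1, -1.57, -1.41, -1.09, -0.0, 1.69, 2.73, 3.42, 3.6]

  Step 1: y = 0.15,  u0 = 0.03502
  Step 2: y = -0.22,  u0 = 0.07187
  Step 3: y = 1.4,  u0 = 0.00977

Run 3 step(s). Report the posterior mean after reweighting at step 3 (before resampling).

step 1: w=[0.0000, 0.0000, 0.0003, 0.0023, 0.0103, 0.0554, 0.0844, 0.1730, 0.5825, 0.0887, 0.0029, 0.0001, 0.0000]  mean=-0.2645  Neff=2.5809  idx=[5, 6, 7, 7, 8, 8, 8, 8, 8, 8, 8, 8, 9]
step 2: w=[0.0247, 0.0342, 0.0580, 0.0580, 0.1024, 0.1024, 0.1024, 0.1024, 0.1024, 0.1024, 0.1024, 0.1024, 0.0057]  mean=-0.2039  Neff=10.8171  idx=[2, 3, 4, 5, 5, 6, 7, 8, 9, 9, 10, 11, 12]
step 3: w=[0.0023, 0.0023, 0.0687, 0.0687, 0.0687, 0.0687, 0.0687, 0.0687, 0.0687, 0.0687, 0.0687, 0.0687, 0.3087]  mean=0.5166  Neff=7.0203  idx=[2, 3, 4, 5, 6, 7, 8, 9, 11, 12, 12, 12, 12]

post_mean = 0.5166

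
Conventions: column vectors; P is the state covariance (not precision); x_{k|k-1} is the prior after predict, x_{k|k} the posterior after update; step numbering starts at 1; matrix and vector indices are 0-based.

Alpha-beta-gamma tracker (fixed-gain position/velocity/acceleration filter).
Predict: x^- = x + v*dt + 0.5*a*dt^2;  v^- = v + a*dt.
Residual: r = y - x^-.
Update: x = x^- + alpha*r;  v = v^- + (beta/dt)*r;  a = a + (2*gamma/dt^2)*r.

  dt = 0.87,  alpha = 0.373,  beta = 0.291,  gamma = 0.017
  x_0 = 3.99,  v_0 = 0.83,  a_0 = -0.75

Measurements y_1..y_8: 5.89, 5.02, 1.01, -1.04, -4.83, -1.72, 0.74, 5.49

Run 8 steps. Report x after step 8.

step 1: x_pred=4.4283  r=1.4617  x^+=4.9735  v^+=0.6664  a^+=-0.6843
step 2: x_pred=5.2943  r=-0.2743  x^+=5.1920  v^+=-0.0207  a^+=-0.6967
step 3: x_pred=4.9103  r=-3.9003  x^+=3.4555  v^+=-1.9314  a^+=-0.8719
step 4: x_pred=1.4452  r=-2.4852  x^+=0.5182  v^+=-3.5212  a^+=-0.9835
step 5: x_pred=-2.9174  r=-1.9126  x^+=-3.6308  v^+=-5.0166  a^+=-1.0694
step 6: x_pred=-8.3999  r=6.6799  x^+=-5.9083  v^+=-3.7126  a^+=-0.7694
step 7: x_pred=-9.4295  r=10.1695  x^+=-5.6363  v^+=-0.9805  a^+=-0.3125
step 8: x_pred=-6.6075  r=12.0975  x^+=-2.0952  v^+=2.7940  a^+=0.2309

x_post = -2.0952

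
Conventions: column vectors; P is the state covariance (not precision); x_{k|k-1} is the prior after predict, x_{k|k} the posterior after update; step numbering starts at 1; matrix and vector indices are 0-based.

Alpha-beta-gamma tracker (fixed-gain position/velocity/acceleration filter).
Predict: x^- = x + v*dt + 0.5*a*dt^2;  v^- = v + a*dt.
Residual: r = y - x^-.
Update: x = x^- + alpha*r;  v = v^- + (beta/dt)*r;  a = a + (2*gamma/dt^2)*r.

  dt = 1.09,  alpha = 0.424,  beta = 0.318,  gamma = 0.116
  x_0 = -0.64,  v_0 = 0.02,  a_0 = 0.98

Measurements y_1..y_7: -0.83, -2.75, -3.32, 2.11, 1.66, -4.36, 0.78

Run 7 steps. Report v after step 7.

step 1: x_pred=-0.0360  r=-0.7940  x^+=-0.3727  v^+=0.8566  a^+=0.8250
step 2: x_pred=1.0511  r=-3.8011  x^+=-0.5606  v^+=0.6468  a^+=0.0827
step 3: x_pred=0.1936  r=-3.5136  x^+=-1.2962  v^+=-0.2881  a^+=-0.6034
step 4: x_pred=-1.9686  r=4.0786  x^+=-0.2393  v^+=0.2442  a^+=0.1931
step 5: x_pred=0.1416  r=1.5184  x^+=0.7854  v^+=0.8976  a^+=0.4896
step 6: x_pred=2.0546  r=-6.4146  x^+=-0.6652  v^+=-0.4402  a^+=-0.7630
step 7: x_pred=-1.5983  r=2.3783  x^+=-0.5899  v^+=-0.5780  a^+=-0.2986

v_post = -0.5780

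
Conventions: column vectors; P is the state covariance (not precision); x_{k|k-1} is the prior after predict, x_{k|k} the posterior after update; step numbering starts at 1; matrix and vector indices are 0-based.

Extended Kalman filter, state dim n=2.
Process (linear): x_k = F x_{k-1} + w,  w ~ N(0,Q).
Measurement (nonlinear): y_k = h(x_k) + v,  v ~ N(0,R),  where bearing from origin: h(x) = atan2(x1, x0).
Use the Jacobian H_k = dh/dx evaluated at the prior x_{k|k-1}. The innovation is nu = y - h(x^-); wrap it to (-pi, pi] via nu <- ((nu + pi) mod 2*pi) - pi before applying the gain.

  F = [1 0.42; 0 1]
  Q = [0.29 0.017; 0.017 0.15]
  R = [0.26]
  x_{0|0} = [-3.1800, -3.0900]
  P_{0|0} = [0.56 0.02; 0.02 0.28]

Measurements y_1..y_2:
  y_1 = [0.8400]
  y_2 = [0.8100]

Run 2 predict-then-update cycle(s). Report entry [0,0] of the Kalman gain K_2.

step 1: x^-=[-4.4778, -3.0900]  P^-=[0.9162 0.1546; 0.1546 0.4300]  H_jac=[0.1044 -0.1513]  S=[0.2749]  K=[0.2628; -0.1779]  nu=[-2.9056]  x^+=[-5.2414, -2.5731]  P^+=[0.8972 0.1675; 0.1675 0.4213]
step 2: x^-=[-6.3221, -2.5731]  P^-=[1.4022 0.3614; 0.3614 0.5713]  H_jac=[0.0552 -0.1357]  S=[0.2694]  K=[0.1054; -0.2137]  nu=[-2.7181]  x^+=[-6.6087, -1.9923]  P^+=[1.3992 0.3675; 0.3675 0.5590]

K[0,0] = 0.1054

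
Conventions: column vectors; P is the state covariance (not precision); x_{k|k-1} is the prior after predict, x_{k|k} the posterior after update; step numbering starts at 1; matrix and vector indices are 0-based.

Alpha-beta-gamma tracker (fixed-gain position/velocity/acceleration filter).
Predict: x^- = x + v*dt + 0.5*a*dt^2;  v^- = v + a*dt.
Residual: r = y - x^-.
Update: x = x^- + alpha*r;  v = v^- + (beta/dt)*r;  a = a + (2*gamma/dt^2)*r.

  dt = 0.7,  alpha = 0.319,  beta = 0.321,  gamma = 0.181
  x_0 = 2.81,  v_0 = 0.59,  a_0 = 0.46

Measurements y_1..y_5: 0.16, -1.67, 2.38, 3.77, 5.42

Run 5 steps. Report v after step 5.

step 1: x_pred=3.3357  r=-3.1757  x^+=2.3227  v^+=-0.5443  a^+=-1.8861
step 2: x_pred=1.4796  r=-3.1496  x^+=0.4748  v^+=-3.3089  a^+=-4.2129
step 3: x_pred=-2.8735  r=5.2535  x^+=-1.1977  v^+=-3.8488  a^+=-0.3318
step 4: x_pred=-3.9731  r=7.7431  x^+=-1.5031  v^+=-0.5303  a^+=5.3887
step 5: x_pred=-0.5540  r=5.9740  x^+=1.3517  v^+=5.9813  a^+=9.8021

v_post = 5.9813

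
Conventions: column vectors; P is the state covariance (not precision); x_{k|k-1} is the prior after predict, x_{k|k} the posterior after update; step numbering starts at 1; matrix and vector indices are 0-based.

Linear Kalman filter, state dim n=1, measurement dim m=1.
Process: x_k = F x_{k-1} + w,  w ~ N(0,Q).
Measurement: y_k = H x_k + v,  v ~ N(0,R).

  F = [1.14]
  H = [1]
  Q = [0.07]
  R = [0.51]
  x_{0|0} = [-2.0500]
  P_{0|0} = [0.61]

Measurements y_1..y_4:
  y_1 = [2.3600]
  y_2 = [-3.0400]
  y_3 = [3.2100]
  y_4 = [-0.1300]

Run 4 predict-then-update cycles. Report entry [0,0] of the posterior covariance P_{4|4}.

P_post[0,0] = 0.2106

step 1: x^-=[-2.3370]  P^-=[0.8628]  S=[1.3728]  K=[0.6285]  nu=[4.6970]  x^+=[0.6150]  P^+=[0.3205]
step 2: x^-=[0.7011]  P^-=[0.4866]  S=[0.9966]  K=[0.4882]  nu=[-3.7411]  x^+=[-1.1255]  P^+=[0.2490]
step 3: x^-=[-1.2830]  P^-=[0.3936]  S=[0.9036]  K=[0.4356]  nu=[4.4930]  x^+=[0.6741]  P^+=[0.2222]
step 4: x^-=[0.7685]  P^-=[0.3587]  S=[0.8687]  K=[0.4129]  nu=[-0.8985]  x^+=[0.3975]  P^+=[0.2106]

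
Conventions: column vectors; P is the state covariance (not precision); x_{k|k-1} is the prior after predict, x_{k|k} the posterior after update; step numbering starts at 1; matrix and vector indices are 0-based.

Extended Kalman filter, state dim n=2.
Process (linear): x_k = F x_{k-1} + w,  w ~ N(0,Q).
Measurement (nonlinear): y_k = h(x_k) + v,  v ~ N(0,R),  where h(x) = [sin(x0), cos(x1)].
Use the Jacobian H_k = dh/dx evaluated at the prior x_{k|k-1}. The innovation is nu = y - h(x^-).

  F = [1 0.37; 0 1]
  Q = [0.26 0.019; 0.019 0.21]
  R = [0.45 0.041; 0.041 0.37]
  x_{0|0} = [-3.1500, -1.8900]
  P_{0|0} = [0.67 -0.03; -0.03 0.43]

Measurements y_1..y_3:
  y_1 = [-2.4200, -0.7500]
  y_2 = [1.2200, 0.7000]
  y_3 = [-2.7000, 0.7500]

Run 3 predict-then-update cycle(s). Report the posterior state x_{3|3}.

step 1: x^-=[-3.8493, -1.8900]  P^-=[0.9667 0.1481; 0.1481 0.6400]  H_jac=[-0.7599 0.0000; 0.0000 0.9495]  S=[1.0081 -0.0658; -0.0658 0.9470]  K=[-0.7222 0.0983; -0.0700 0.6368]  nu=[-3.0701, -0.4362]  x^+=[-1.6750, -1.9528]  P^+=[0.4224 0.0071; 0.0071 0.2451]
step 2: x^-=[-2.3975, -1.9528]  P^-=[0.7212 0.1168; 0.1168 0.4551]  H_jac=[-0.7357 0.0000; 0.0000 0.9279]  S=[0.8404 -0.0387; -0.0387 0.7619]  K=[-0.6263 0.1104; -0.0769 0.5504]  nu=[1.8973, 1.0728]  x^+=[-3.4673, -1.5082]  P^+=[0.3769 0.0164; 0.0164 0.2161]
step 3: x^-=[-4.0254, -1.5082]  P^-=[0.6786 0.1153; 0.1153 0.4261]  H_jac=[-0.6342 0.0000; 0.0000 0.9980]  S=[0.7230 -0.0320; -0.0320 0.7944]  K=[-0.5900 0.1211; -0.0776 0.5322]  nu=[-3.4731, 0.6874]  x^+=[-1.8931, -0.8728]  P^+=[0.4108 0.0207; 0.0207 0.1941]

x_post = [-1.8931, -0.8728]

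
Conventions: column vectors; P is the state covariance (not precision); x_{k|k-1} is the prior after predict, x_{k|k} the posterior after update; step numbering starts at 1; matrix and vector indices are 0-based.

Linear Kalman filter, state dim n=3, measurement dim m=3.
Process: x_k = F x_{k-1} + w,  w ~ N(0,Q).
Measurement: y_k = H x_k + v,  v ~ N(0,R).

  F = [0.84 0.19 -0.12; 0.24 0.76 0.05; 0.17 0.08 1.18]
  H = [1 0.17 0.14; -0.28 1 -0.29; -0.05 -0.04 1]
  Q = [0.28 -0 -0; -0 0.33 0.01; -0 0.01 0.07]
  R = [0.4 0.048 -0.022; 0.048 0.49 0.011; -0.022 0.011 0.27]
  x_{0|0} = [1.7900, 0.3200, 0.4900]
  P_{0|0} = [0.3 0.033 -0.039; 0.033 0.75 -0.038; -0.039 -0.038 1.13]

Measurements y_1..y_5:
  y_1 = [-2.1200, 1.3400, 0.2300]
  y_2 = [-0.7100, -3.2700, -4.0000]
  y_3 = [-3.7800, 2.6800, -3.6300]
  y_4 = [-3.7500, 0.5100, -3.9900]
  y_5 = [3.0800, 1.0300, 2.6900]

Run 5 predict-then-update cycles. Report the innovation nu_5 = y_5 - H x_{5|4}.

step 1: x^-=[1.5056, 0.6973, 0.9081]  P^-=[0.5552 0.1872 -0.1485; 0.1872 0.7915 0.0938; -0.1485 0.0938 1.6350]  S=[1.0366 0.1964 0.0326; 0.1964 1.2792 -0.3600; 0.0326 -0.3600 1.9157]  K=[0.5614 -0.0606 -0.1169; 0.2128 0.5602 0.1292; 0.0734 -0.0377 0.8470]  nu=[-3.8713, 1.3276, -0.5749]  x^+=[-0.6808, 0.5428, 0.0868]  P^+=[0.2204 0.0485 -0.0316; 0.0485 0.3146 0.0514; -0.0316 0.0514 0.2271]
step 2: x^-=[-0.4792, 0.2535, 0.0301]  P^-=[0.4696 0.1171 -0.0107; 0.1171 0.5458 0.0958; -0.0107 0.0958 0.3930]  S=[0.9345 0.1170 0.0052; 0.1170 0.9828 -0.0230; 0.0052 -0.0230 0.6589]  K=[0.5322 -0.0764 -0.0659; 0.1787 0.4752 0.1185; 0.0626 -0.0091 0.5906]  nu=[-0.2781, -3.6489, -4.0439]  x^+=[-0.0816, -2.0096, -2.3426]  P^+=[0.2065 0.0398 -0.0184; 0.0398 0.2672 0.0460; -0.0184 0.0460 0.1589]
step 3: x^-=[-0.1693, -1.6640, -2.9389]  P^-=[0.4520 0.1025 0.0070; 0.1025 0.5142 0.0860; 0.0070 0.0860 0.3013]  S=[0.9136 0.0998 0.0102; 0.0998 0.9589 -0.0095; 0.0102 -0.0095 0.5661]  K=[0.5243 -0.0822 -0.0456; 0.1692 0.4638 0.1112; 0.0645 -0.0050 0.5243]  nu=[-2.9164, 3.4444, -0.7661]  x^+=[-1.9465, -0.6449, -3.5460]  P^+=[0.2023 0.0372 -0.0132; 0.0372 0.2597 0.0437; -0.0132 0.0437 0.1412]
step 4: x^-=[-1.3321, -1.1346, -4.5668]  P^-=[0.4467 0.0992 0.0131; 0.0992 0.5086 0.0834; 0.0131 0.0834 0.2781]  S=[0.9082 0.0958 0.0131; 0.0958 0.9552 -0.0067; 0.0131 -0.0067 0.5424]  K=[0.5218 -0.0837 -0.0379; 0.1669 0.4621 0.1088; 0.0661 -0.0041 0.5036]  nu=[-1.5857, -0.0527, 0.4648]  x^+=[-2.1727, -1.3731, -4.4373]  P^+=[0.2009 0.0366 -0.0111; 0.0366 0.2583 0.0429; -0.0111 0.0429 0.1356]
step 5: x^-=[-1.5535, -1.7869, -5.7153]  P^-=[0.4450 0.0984 0.0155; 0.0984 0.5075 0.0828; 0.0155 0.0828 0.2710]  S=[0.9067 0.0948 0.0144; 0.0948 0.9546 -0.0058; 0.0144 -0.0058 0.5351]  K=[0.5210 -0.0841 -0.0350; 0.1664 0.4618 0.1081; 0.0669 -0.0037 0.4969]  nu=[5.7374, 0.7245, 8.2561]  x^+=[1.0857, 0.3952, -1.2317]  P^+=[0.2004 0.0365 -0.0104; 0.0365 0.2581 0.0428; -0.0104 0.0428 0.1338]

innov = [5.7374, 0.7245, 8.2561]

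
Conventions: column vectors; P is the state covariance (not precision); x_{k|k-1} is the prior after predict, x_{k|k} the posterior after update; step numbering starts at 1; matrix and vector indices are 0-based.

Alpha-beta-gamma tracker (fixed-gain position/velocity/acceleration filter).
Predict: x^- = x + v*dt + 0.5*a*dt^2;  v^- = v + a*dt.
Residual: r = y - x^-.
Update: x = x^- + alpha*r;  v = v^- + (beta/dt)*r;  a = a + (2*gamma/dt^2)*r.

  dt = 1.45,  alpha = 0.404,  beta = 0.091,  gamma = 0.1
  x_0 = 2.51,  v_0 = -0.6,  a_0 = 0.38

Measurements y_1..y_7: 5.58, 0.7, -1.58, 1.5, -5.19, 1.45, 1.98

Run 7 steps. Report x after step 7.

step 1: x_pred=2.0395  r=3.5405  x^+=3.4698  v^+=0.1732  a^+=0.7168
step 2: x_pred=4.4745  r=-3.7745  x^+=2.9496  v^+=0.9757  a^+=0.3577
step 3: x_pred=4.7404  r=-6.3204  x^+=2.1870  v^+=1.0977  a^+=-0.2435
step 4: x_pred=3.5227  r=-2.0227  x^+=2.7055  v^+=0.6177  a^+=-0.4359
step 5: x_pred=3.1430  r=-8.3330  x^+=-0.2235  v^+=-0.5373  a^+=-1.2286
step 6: x_pred=-2.2941  r=3.7441  x^+=-0.7815  v^+=-2.0837  a^+=-0.8724
step 7: x_pred=-4.7200  r=6.7000  x^+=-2.0132  v^+=-2.9282  a^+=-0.2351

x_post = -2.0132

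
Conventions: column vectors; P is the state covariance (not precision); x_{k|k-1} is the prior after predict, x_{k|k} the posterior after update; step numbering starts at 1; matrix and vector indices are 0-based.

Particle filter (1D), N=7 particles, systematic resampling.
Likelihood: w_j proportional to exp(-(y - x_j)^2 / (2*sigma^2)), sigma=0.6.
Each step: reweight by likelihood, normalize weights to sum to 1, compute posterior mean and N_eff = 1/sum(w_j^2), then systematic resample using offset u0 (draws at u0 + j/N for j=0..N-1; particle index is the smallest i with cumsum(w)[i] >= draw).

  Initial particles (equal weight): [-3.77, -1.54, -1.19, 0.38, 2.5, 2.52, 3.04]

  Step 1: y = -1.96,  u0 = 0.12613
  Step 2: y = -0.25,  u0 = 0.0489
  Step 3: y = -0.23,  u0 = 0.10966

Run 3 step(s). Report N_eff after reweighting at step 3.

step 1: w=[0.0086, 0.6350, 0.3561, 0.0004, 0.0000, 0.0000, 0.0000]  mean=-1.4337  Neff=1.8867  idx=[1, 1, 1, 1, 2, 2, 2]
step 2: w=[0.0777, 0.0777, 0.0777, 0.0777, 0.2297, 0.2297, 0.2297]  mean=-1.2988  Neff=5.4801  idx=[0, 2, 4, 4, 5, 5, 6]
step 3: w=[0.0586, 0.0586, 0.1766, 0.1766, 0.1766, 0.1766, 0.1766]  mean=-1.2310  Neff=6.1445  idx=[1, 2, 3, 4, 5, 6, 6]

N_eff = 6.1445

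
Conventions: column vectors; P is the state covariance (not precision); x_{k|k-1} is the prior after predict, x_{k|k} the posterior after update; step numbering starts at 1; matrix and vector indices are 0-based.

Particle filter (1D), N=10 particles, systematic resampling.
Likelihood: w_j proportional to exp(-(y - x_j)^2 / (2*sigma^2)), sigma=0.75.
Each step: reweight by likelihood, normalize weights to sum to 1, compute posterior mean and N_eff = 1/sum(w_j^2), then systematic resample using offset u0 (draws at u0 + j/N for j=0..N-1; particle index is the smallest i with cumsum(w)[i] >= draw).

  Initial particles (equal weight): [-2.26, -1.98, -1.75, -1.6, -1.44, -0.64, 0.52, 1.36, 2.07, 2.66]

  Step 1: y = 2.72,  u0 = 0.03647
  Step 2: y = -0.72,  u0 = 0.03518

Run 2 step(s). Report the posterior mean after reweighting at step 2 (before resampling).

step 1: w=[0.0000, 0.0000, 0.0000, 0.0000, 0.0000, 0.0000, 0.0072, 0.1022, 0.3634, 0.5273]  mean=2.2974  Neff=2.3779  idx=[7, 8, 8, 8, 8, 9, 9, 9, 9, 9]
step 2: w=[0.8374, 0.0387, 0.0387, 0.0387, 0.0387, 0.0015, 0.0015, 0.0015, 0.0015, 0.0015]  mean=1.4799  Neff=1.4138  idx=[0, 0, 0, 0, 0, 0, 0, 0, 0, 3]

post_mean = 1.4799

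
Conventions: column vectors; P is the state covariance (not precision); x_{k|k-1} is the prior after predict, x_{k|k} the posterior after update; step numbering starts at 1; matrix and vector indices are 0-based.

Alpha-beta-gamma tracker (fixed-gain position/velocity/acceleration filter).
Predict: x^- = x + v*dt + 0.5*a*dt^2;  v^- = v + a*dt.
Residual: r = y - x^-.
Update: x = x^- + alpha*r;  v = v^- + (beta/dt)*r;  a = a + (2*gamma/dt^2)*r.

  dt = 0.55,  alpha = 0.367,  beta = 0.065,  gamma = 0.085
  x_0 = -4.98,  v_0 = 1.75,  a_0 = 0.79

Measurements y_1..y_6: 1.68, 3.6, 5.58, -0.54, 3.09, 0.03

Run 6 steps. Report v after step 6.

v_post = 4.2432

step 1: x_pred=-3.8980  r=5.5780  x^+=-1.8509  v^+=2.8437  a^+=3.9248
step 2: x_pred=0.3068  r=3.2932  x^+=1.5154  v^+=5.3915  a^+=5.7755
step 3: x_pred=5.3543  r=0.2257  x^+=5.4371  v^+=8.5947  a^+=5.9023
step 4: x_pred=11.0569  r=-11.5969  x^+=6.8009  v^+=10.4705  a^+=-0.6150
step 5: x_pred=12.4666  r=-9.3766  x^+=9.0254  v^+=9.0241  a^+=-5.8845
step 6: x_pred=13.0986  r=-13.0686  x^+=8.3024  v^+=4.2432  a^+=-13.2288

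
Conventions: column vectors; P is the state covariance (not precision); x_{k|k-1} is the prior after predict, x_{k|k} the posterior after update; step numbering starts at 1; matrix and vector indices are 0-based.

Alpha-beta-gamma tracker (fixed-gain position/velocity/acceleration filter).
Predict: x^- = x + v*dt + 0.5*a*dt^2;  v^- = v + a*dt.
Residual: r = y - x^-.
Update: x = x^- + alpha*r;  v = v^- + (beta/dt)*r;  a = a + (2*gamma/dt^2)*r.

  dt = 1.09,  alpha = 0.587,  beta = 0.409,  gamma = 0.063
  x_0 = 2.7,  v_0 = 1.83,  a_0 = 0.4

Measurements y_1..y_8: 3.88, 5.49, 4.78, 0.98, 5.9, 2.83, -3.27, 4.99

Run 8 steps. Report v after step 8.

step 1: x_pred=4.9323  r=-1.0523  x^+=4.3146  v^+=1.8711  a^+=0.2884
step 2: x_pred=6.5255  r=-1.0355  x^+=5.9177  v^+=1.7970  a^+=0.1786
step 3: x_pred=7.9824  r=-3.2024  x^+=6.1026  v^+=0.7900  a^+=-0.1610
step 4: x_pred=6.8680  r=-5.8880  x^+=3.4117  v^+=-1.5949  a^+=-0.7855
step 5: x_pred=1.2067  r=4.6933  x^+=3.9617  v^+=-0.6900  a^+=-0.2877
step 6: x_pred=3.0386  r=-0.2086  x^+=2.9162  v^+=-1.0819  a^+=-0.3099
step 7: x_pred=1.5528  r=-4.8228  x^+=-1.2782  v^+=-3.2293  a^+=-0.8213
step 8: x_pred=-5.2861  r=10.2761  x^+=0.7460  v^+=-0.2687  a^+=0.2685

v_post = -0.2687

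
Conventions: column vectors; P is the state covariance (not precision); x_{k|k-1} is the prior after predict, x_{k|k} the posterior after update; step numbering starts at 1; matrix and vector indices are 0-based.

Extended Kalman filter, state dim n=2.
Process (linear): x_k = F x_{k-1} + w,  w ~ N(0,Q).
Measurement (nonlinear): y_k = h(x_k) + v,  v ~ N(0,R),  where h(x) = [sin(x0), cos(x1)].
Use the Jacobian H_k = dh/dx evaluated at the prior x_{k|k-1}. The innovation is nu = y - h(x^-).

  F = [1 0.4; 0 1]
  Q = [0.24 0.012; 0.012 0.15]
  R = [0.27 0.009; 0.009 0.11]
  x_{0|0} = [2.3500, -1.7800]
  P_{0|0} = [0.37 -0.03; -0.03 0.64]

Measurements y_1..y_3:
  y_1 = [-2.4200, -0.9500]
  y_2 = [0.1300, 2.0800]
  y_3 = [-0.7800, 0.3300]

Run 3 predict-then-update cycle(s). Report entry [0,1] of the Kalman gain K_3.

step 1: x^-=[1.6380, -1.7800]  P^-=[0.6884 0.2380; 0.2380 0.7900]  H_jac=[-0.0672 0.0000; 0.0000 0.9782]  S=[0.2731 -0.0066; -0.0066 0.8659]  K=[-0.1628 0.2676; -0.0369 0.8921]  nu=[-3.4177, -0.7423]  x^+=[1.9956, -2.3163]  P^+=[0.6186 0.0286; 0.0286 0.1000]
step 2: x^-=[1.0691, -2.3163]  P^-=[0.8974 0.0806; 0.0806 0.2500]  H_jac=[0.4809 0.0000; 0.0000 0.7347]  S=[0.4775 0.0375; 0.0375 0.2450]  K=[0.8955 0.1047; 0.0226 0.7464]  nu=[-0.7468, 2.7583]  x^+=[0.6892, -0.2744]  P^+=[0.5048 0.0266; 0.0266 0.1120]
step 3: x^-=[0.5795, -0.2744]  P^-=[0.7840 0.0835; 0.0835 0.2620]  H_jac=[0.8368 0.0000; 0.0000 0.2710]  S=[0.8189 0.0279; 0.0279 0.1292]  K=[0.8010 0.0019; 0.0670 0.5349]  nu=[-1.3276, -0.6326]  x^+=[-0.4851, -0.7018]  P^+=[0.2585 0.0274; 0.0274 0.2194]

K[0,1] = 0.0019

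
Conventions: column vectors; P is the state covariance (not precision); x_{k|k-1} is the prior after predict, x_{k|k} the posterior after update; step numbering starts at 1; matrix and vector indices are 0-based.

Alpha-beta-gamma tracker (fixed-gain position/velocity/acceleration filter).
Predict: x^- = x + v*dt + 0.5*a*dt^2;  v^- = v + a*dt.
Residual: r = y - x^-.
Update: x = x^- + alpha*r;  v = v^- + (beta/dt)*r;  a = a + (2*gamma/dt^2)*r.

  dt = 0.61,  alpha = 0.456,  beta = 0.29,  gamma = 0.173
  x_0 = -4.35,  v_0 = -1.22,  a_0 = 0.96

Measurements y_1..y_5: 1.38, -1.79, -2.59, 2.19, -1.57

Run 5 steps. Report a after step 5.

a_post = -8.5542

step 1: x_pred=-4.9156  r=6.2956  x^+=-2.0448  v^+=2.3586  a^+=6.8140
step 2: x_pred=0.6617  r=-2.4517  x^+=-0.4563  v^+=5.3496  a^+=4.5343
step 3: x_pred=3.6506  r=-6.2406  x^+=0.8049  v^+=5.1487  a^+=-1.2685
step 4: x_pred=3.7095  r=-1.5195  x^+=3.0166  v^+=3.6525  a^+=-2.6815
step 5: x_pred=4.7457  r=-6.3157  x^+=1.8658  v^+=-0.9858  a^+=-8.5542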